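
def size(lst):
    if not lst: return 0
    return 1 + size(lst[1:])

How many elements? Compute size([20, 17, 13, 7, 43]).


size([20, 17, 13, 7, 43]) = 1 + size([17, 13, 7, 43])
size([17, 13, 7, 43]) = 1 + size([13, 7, 43])
size([13, 7, 43]) = 1 + size([7, 43])
size([7, 43]) = 1 + size([43])
size([43]) = 1 + size([])
size([]) = 0  (base case)
Unwinding: 1 + 1 + 1 + 1 + 1 + 0 = 5

5


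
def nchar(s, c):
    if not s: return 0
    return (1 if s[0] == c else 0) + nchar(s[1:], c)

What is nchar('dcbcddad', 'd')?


s[0]='d' == 'd' -> 1
s[0]='c' != 'd' -> 0
s[0]='b' != 'd' -> 0
s[0]='c' != 'd' -> 0
s[0]='d' == 'd' -> 1
s[0]='d' == 'd' -> 1
s[0]='a' != 'd' -> 0
s[0]='d' == 'd' -> 1
Sum: 1 + 0 + 0 + 0 + 1 + 1 + 0 + 1 = 4

4


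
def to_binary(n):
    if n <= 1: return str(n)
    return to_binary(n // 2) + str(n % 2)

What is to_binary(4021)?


to_binary(4021) = to_binary(2010) + '1'
to_binary(2010) = to_binary(1005) + '0'
to_binary(1005) = to_binary(502) + '1'
to_binary(502) = to_binary(251) + '0'
to_binary(251) = to_binary(125) + '1'
to_binary(125) = to_binary(62) + '1'
to_binary(62) = to_binary(31) + '0'
to_binary(31) = to_binary(15) + '1'
to_binary(15) = to_binary(7) + '1'
to_binary(7) = to_binary(3) + '1'
to_binary(3) = to_binary(1) + '1'
to_binary(1) = '1'  (base case)
Concatenating: '1' + '1' + '1' + '1' + '1' + '0' + '1' + '1' + '0' + '1' + '0' + '1' = '111110110101'

111110110101


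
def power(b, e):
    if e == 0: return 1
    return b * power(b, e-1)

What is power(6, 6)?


power(6, 6)
= 6 * power(6, 5)
= 6 * 6 * power(6, 4)
= 6 * 6 * 6 * power(6, 3)
= 6 * 6 * 6 * 6 * power(6, 2)
= 6 * 6 * 6 * 6 * 6 * power(6, 1)
= 6 * 6 * 6 * 6 * 6 * 6 * power(6, 0)
= 6 * 6 * 6 * 6 * 6 * 6 * 1
= 46656

46656


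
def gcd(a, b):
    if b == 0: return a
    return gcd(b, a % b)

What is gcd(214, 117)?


gcd(214, 117) = gcd(117, 97)
gcd(117, 97) = gcd(97, 20)
gcd(97, 20) = gcd(20, 17)
gcd(20, 17) = gcd(17, 3)
gcd(17, 3) = gcd(3, 2)
gcd(3, 2) = gcd(2, 1)
gcd(2, 1) = gcd(1, 0)
gcd(1, 0) = 1  (base case)

1


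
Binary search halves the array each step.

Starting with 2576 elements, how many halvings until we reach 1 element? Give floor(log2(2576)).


2576 / 2 = 1288
1288 / 2 = 644
644 / 2 = 322
322 / 2 = 161
161 / 2 = 80
80 / 2 = 40
40 / 2 = 20
20 / 2 = 10
10 / 2 = 5
5 / 2 = 2
2 / 2 = 1
Reached 1 after 11 halvings

11


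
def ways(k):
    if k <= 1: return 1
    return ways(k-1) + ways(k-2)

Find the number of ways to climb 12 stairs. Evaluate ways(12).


Building up from base cases:
ways(0) = 1
ways(1) = 1
ways(2) = ways(1) + ways(0) = 1 + 1 = 2
ways(3) = ways(2) + ways(1) = 2 + 1 = 3
ways(4) = ways(3) + ways(2) = 3 + 2 = 5
ways(5) = ways(4) + ways(3) = 5 + 3 = 8
ways(6) = ways(5) + ways(4) = 8 + 5 = 13
ways(7) = ways(6) + ways(5) = 13 + 8 = 21
ways(8) = ways(7) + ways(6) = 21 + 13 = 34
ways(9) = ways(8) + ways(7) = 34 + 21 = 55
ways(10) = ways(9) + ways(8) = 55 + 34 = 89
ways(11) = ways(10) + ways(9) = 89 + 55 = 144
ways(12) = ways(11) + ways(10) = 144 + 89 = 233

233


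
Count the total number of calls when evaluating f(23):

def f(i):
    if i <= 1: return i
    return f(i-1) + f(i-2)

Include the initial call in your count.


Let C(n) = total calls for f(n)
C(0) = 1, C(1) = 1
C(2) = 1 + C(1) + C(0) = 1 + 1 + 1 = 3
C(3) = 1 + C(2) + C(1) = 1 + 3 + 1 = 5
C(4) = 1 + C(3) + C(2) = 1 + 5 + 3 = 9
C(5) = 1 + C(4) + C(3) = 1 + 9 + 5 = 15
C(6) = 1 + C(5) + C(4) = 1 + 15 + 9 = 25
C(7) = 1 + C(6) + C(5) = 1 + 25 + 15 = 41
C(8) = 1 + C(7) + C(6) = 1 + 41 + 25 = 67
C(9) = 1 + C(8) + C(7) = 1 + 67 + 41 = 109
C(10) = 1 + C(9) + C(8) = 1 + 109 + 67 = 177
C(11) = 1 + C(10) + C(9) = 1 + 177 + 109 = 287
C(12) = 1 + C(11) + C(10) = 1 + 287 + 177 = 465
C(13) = 1 + C(12) + C(11) = 1 + 465 + 287 = 753
C(14) = 1 + C(13) + C(12) = 1 + 753 + 465 = 1219
C(15) = 1 + C(14) + C(13) = 1 + 1219 + 753 = 1973
C(16) = 1 + C(15) + C(14) = 1 + 1973 + 1219 = 3193
C(17) = 1 + C(16) + C(15) = 1 + 3193 + 1973 = 5167
C(18) = 1 + C(17) + C(16) = 1 + 5167 + 3193 = 8361
C(19) = 1 + C(18) + C(17) = 1 + 8361 + 5167 = 13529
C(20) = 1 + C(19) + C(18) = 1 + 13529 + 8361 = 21891
C(21) = 1 + C(20) + C(19) = 1 + 21891 + 13529 = 35421
C(22) = 1 + C(21) + C(20) = 1 + 35421 + 21891 = 57313
C(23) = 1 + C(22) + C(21) = 1 + 57313 + 35421 = 92735

92735


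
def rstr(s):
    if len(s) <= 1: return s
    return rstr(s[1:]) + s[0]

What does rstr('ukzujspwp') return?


rstr('ukzujspwp') = rstr('kzujspwp') + 'u'
rstr('kzujspwp') = rstr('zujspwp') + 'k'
rstr('zujspwp') = rstr('ujspwp') + 'z'
rstr('ujspwp') = rstr('jspwp') + 'u'
rstr('jspwp') = rstr('spwp') + 'j'
rstr('spwp') = rstr('pwp') + 's'
rstr('pwp') = rstr('wp') + 'p'
rstr('wp') = rstr('p') + 'w'
rstr('p') = 'p'  (base case)
Concatenating: 'p' + 'w' + 'p' + 's' + 'j' + 'u' + 'z' + 'k' + 'u' = 'pwpsjuzku'

pwpsjuzku


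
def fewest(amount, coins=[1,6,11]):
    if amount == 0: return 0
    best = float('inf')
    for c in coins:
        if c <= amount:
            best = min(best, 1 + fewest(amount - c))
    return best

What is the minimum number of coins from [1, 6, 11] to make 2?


Building up with DP:
fewest(0) = 0
fewest(1) = min(1+fewest(0)=1+0=1) = 1
fewest(2) = min(1+fewest(1)=1+1=2) = 2

2


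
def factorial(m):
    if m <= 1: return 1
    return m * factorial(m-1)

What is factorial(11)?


factorial(11)
= 11 * factorial(10)
= 11 * 10 * factorial(9)
= 11 * 10 * 9 * factorial(8)
= 11 * 10 * 9 * 8 * factorial(7)
= 11 * 10 * 9 * 8 * 7 * factorial(6)
= 11 * 10 * 9 * 8 * 7 * 6 * factorial(5)
= 11 * 10 * 9 * 8 * 7 * 6 * 5 * factorial(4)
= 11 * 10 * 9 * 8 * 7 * 6 * 5 * 4 * factorial(3)
= 11 * 10 * 9 * 8 * 7 * 6 * 5 * 4 * 3 * factorial(2)
= 11 * 10 * 9 * 8 * 7 * 6 * 5 * 4 * 3 * 2 * factorial(1)
= 11 * 10 * 9 * 8 * 7 * 6 * 5 * 4 * 3 * 2 * 1
= 39916800

39916800


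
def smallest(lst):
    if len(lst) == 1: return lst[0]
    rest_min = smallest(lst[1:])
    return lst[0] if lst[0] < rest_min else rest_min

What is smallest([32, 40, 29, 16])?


smallest([32, 40, 29, 16]): compare 32 with smallest([40, 29, 16])
smallest([40, 29, 16]): compare 40 with smallest([29, 16])
smallest([29, 16]): compare 29 with smallest([16])
smallest([16]) = 16  (base case)
Compare 29 with 16 -> 16
Compare 40 with 16 -> 16
Compare 32 with 16 -> 16

16


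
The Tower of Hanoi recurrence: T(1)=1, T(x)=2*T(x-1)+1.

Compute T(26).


T(26) = 2 * T(25) + 1
T(25) = 2 * T(24) + 1
T(24) = 2 * T(23) + 1
T(23) = 2 * T(22) + 1
T(22) = 2 * T(21) + 1
T(21) = 2 * T(20) + 1
T(20) = 2 * T(19) + 1
T(19) = 2 * T(18) + 1
T(18) = 2 * T(17) + 1
T(17) = 2 * T(16) + 1
T(16) = 2 * T(15) + 1
T(15) = 2 * T(14) + 1
T(14) = 2 * T(13) + 1
T(13) = 2 * T(12) + 1
T(12) = 2 * T(11) + 1
T(11) = 2 * T(10) + 1
T(10) = 2 * T(9) + 1
T(9) = 2 * T(8) + 1
T(8) = 2 * T(7) + 1
T(7) = 2 * T(6) + 1
T(6) = 2 * T(5) + 1
T(5) = 2 * T(4) + 1
T(4) = 2 * T(3) + 1
T(3) = 2 * T(2) + 1
T(2) = 2 * T(1) + 1
T(1) = 1  (base case)
T(2) = 2 * 1 + 1 = 3
T(3) = 2 * 3 + 1 = 7
T(4) = 2 * 7 + 1 = 15
T(5) = 2 * 15 + 1 = 31
T(6) = 2 * 31 + 1 = 63
T(7) = 2 * 63 + 1 = 127
T(8) = 2 * 127 + 1 = 255
T(9) = 2 * 255 + 1 = 511
T(10) = 2 * 511 + 1 = 1023
T(11) = 2 * 1023 + 1 = 2047
T(12) = 2 * 2047 + 1 = 4095
T(13) = 2 * 4095 + 1 = 8191
T(14) = 2 * 8191 + 1 = 16383
T(15) = 2 * 16383 + 1 = 32767
T(16) = 2 * 32767 + 1 = 65535
T(17) = 2 * 65535 + 1 = 131071
T(18) = 2 * 131071 + 1 = 262143
T(19) = 2 * 262143 + 1 = 524287
T(20) = 2 * 524287 + 1 = 1048575
T(21) = 2 * 1048575 + 1 = 2097151
T(22) = 2 * 2097151 + 1 = 4194303
T(23) = 2 * 4194303 + 1 = 8388607
T(24) = 2 * 8388607 + 1 = 16777215
T(25) = 2 * 16777215 + 1 = 33554431
T(26) = 2 * 33554431 + 1 = 67108863

67108863


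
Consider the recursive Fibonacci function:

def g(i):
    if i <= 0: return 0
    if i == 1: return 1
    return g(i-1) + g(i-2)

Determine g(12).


Computing g(12) bottom-up:
g(0) = 0
g(1) = 1
g(2) = g(1) + g(0) = 1 + 0 = 1
g(3) = g(2) + g(1) = 1 + 1 = 2
g(4) = g(3) + g(2) = 2 + 1 = 3
g(5) = g(4) + g(3) = 3 + 2 = 5
g(6) = g(5) + g(4) = 5 + 3 = 8
g(7) = g(6) + g(5) = 8 + 5 = 13
g(8) = g(7) + g(6) = 13 + 8 = 21
g(9) = g(8) + g(7) = 21 + 13 = 34
g(10) = g(9) + g(8) = 34 + 21 = 55
g(11) = g(10) + g(9) = 55 + 34 = 89
g(12) = g(11) + g(10) = 89 + 55 = 144

144


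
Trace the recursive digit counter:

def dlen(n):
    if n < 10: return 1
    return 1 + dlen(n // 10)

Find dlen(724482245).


dlen(724482245) = 1 + dlen(72448224)
dlen(72448224) = 1 + dlen(7244822)
dlen(7244822) = 1 + dlen(724482)
dlen(724482) = 1 + dlen(72448)
dlen(72448) = 1 + dlen(7244)
dlen(7244) = 1 + dlen(724)
dlen(724) = 1 + dlen(72)
dlen(72) = 1 + dlen(7)
dlen(7) = 1  (base case: 7 < 10)
Unwinding: 1 + 1 + 1 + 1 + 1 + 1 + 1 + 1 + 1 = 9

9


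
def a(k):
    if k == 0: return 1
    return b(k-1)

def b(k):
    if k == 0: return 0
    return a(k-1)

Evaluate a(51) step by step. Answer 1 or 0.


a(51) = b(50)
b(50) = a(49)
a(49) = b(48)
b(48) = a(47)
a(47) = b(46)
b(46) = a(45)
a(45) = b(44)
b(44) = a(43)
a(43) = b(42)
b(42) = a(41)
a(41) = b(40)
b(40) = a(39)
a(39) = b(38)
b(38) = a(37)
a(37) = b(36)
b(36) = a(35)
a(35) = b(34)
b(34) = a(33)
a(33) = b(32)
b(32) = a(31)
a(31) = b(30)
b(30) = a(29)
a(29) = b(28)
b(28) = a(27)
a(27) = b(26)
b(26) = a(25)
a(25) = b(24)
b(24) = a(23)
a(23) = b(22)
b(22) = a(21)
a(21) = b(20)
b(20) = a(19)
a(19) = b(18)
b(18) = a(17)
a(17) = b(16)
b(16) = a(15)
a(15) = b(14)
b(14) = a(13)
a(13) = b(12)
b(12) = a(11)
a(11) = b(10)
b(10) = a(9)
a(9) = b(8)
b(8) = a(7)
a(7) = b(6)
b(6) = a(5)
a(5) = b(4)
b(4) = a(3)
a(3) = b(2)
b(2) = a(1)
a(1) = b(0)
b(0) = 0  (base case)
Result: 0

0


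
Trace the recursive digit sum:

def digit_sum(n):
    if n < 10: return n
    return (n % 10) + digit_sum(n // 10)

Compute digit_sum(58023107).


digit_sum(58023107) = 7 + digit_sum(5802310)
digit_sum(5802310) = 0 + digit_sum(580231)
digit_sum(580231) = 1 + digit_sum(58023)
digit_sum(58023) = 3 + digit_sum(5802)
digit_sum(5802) = 2 + digit_sum(580)
digit_sum(580) = 0 + digit_sum(58)
digit_sum(58) = 8 + digit_sum(5)
digit_sum(5) = 5  (base case)
Total: 7 + 0 + 1 + 3 + 2 + 0 + 8 + 5 = 26

26


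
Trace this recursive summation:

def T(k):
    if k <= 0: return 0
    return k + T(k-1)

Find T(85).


T(85)
= 85 + 84 + 83 + 82 + 81 + 80 + 79 + 78 + 77 + 76 + 75 + 74 + 73 + 72 + 71 + 70 + 69 + 68 + 67 + 66 + 65 + 64 + 63 + 62 + 61 + 60 + 59 + 58 + 57 + 56 + 55 + 54 + 53 + 52 + 51 + 50 + 49 + 48 + 47 + 46 + 45 + 44 + 43 + 42 + 41 + 40 + 39 + 38 + 37 + 36 + 35 + 34 + 33 + 32 + 31 + 30 + 29 + 28 + 27 + 26 + 25 + 24 + 23 + 22 + 21 + 20 + 19 + 18 + 17 + 16 + 15 + 14 + 13 + 12 + 11 + 10 + 9 + 8 + 7 + 6 + 5 + 4 + 3 + 2 + 1 + T(0)
= 85 + 84 + 83 + 82 + 81 + 80 + 79 + 78 + 77 + 76 + 75 + 74 + 73 + 72 + 71 + 70 + 69 + 68 + 67 + 66 + 65 + 64 + 63 + 62 + 61 + 60 + 59 + 58 + 57 + 56 + 55 + 54 + 53 + 52 + 51 + 50 + 49 + 48 + 47 + 46 + 45 + 44 + 43 + 42 + 41 + 40 + 39 + 38 + 37 + 36 + 35 + 34 + 33 + 32 + 31 + 30 + 29 + 28 + 27 + 26 + 25 + 24 + 23 + 22 + 21 + 20 + 19 + 18 + 17 + 16 + 15 + 14 + 13 + 12 + 11 + 10 + 9 + 8 + 7 + 6 + 5 + 4 + 3 + 2 + 1 + 0
= 3655

3655


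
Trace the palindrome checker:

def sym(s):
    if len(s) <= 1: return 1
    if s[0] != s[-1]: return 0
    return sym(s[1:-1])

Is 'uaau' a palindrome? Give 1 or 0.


sym('uaau'): s[0]='u' == s[-1]='u' -> check sym('aa')
sym('aa'): s[0]='a' == s[-1]='a' -> check sym('')
sym(''): len <= 1 -> return 1  (base case)
Result: 1 (palindrome)

1


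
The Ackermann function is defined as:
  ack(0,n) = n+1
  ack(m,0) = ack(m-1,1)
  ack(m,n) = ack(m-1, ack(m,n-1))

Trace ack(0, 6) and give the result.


ack(0, 6) = 7
Result: ack(0, 6) = 7

7


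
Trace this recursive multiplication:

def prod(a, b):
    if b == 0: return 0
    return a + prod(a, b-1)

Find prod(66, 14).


prod(66, 14) = 66 + prod(66, 13)
prod(66, 13) = 66 + prod(66, 12)
prod(66, 12) = 66 + prod(66, 11)
prod(66, 11) = 66 + prod(66, 10)
prod(66, 10) = 66 + prod(66, 9)
prod(66, 9) = 66 + prod(66, 8)
prod(66, 8) = 66 + prod(66, 7)
prod(66, 7) = 66 + prod(66, 6)
prod(66, 6) = 66 + prod(66, 5)
prod(66, 5) = 66 + prod(66, 4)
prod(66, 4) = 66 + prod(66, 3)
prod(66, 3) = 66 + prod(66, 2)
prod(66, 2) = 66 + prod(66, 1)
prod(66, 1) = 66 + prod(66, 0)
prod(66, 0) = 0  (base case)
Total: 66 + 66 + 66 + 66 + 66 + 66 + 66 + 66 + 66 + 66 + 66 + 66 + 66 + 66 + 0 = 924

924


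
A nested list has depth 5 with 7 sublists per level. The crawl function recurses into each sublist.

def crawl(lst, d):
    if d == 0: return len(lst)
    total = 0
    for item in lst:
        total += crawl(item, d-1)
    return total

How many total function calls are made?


At depth 0 (root): 1 call
At depth 1: each of 1 parents calls crawl on 7 children = 7 calls
At depth 2: each of 7 parents calls crawl on 7 children = 49 calls
At depth 3: each of 49 parents calls crawl on 7 children = 343 calls
At depth 4: each of 343 parents calls crawl on 7 children = 2401 calls
At depth 5: each of 2401 parents calls crawl on 7 children = 16807 calls
Total: 1 + 7 + 49 + 343 + 2401 + 16807 = 19608

19608


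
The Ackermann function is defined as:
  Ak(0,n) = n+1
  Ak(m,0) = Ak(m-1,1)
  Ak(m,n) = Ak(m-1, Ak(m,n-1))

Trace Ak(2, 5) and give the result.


Ak(2, 5) = Ak(1, Ak(2, 4))
  Ak(2, 4) = Ak(1, Ak(2, 3))
    Ak(2, 3) = Ak(1, Ak(2, 2))
      Ak(2, 2) = Ak(1, Ak(2, 1))
        Ak(2, 1) = Ak(1, Ak(2, 0))
          Ak(2, 0) = Ak(1, 1)
          Ak(1, 1) = Ak(0, Ak(1, 0))
          Ak(1, 0) = Ak(0, 1)
          Ak(0, 1) = 2
            = Ak(0, 2)
          Ak(0, 2) = 3
          = Ak(1, 3)
          Ak(1, 3) = Ak(0, Ak(1, 2))
          Ak(1, 2) = Ak(0, Ak(1, 1))
          Ak(1, 1) = Ak(0, Ak(1, 0))
          Ak(1, 0) = Ak(0, 1)
          Ak(0, 1) = 2
            = Ak(0, 2)
          Ak(0, 2) = 3
            = Ak(0, 3)
          Ak(0, 3) = 4
            = Ak(0, 4)
          Ak(0, 4) = 5
        = Ak(1, 5)
        Ak(1, 5) = Ak(0, Ak(1, 4))
... (trace truncated)
Result: Ak(2, 5) = 13

13


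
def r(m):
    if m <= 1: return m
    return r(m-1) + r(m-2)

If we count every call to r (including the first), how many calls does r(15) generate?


Let C(n) = total calls for r(n)
C(0) = 1, C(1) = 1
C(2) = 1 + C(1) + C(0) = 1 + 1 + 1 = 3
C(3) = 1 + C(2) + C(1) = 1 + 3 + 1 = 5
C(4) = 1 + C(3) + C(2) = 1 + 5 + 3 = 9
C(5) = 1 + C(4) + C(3) = 1 + 9 + 5 = 15
C(6) = 1 + C(5) + C(4) = 1 + 15 + 9 = 25
C(7) = 1 + C(6) + C(5) = 1 + 25 + 15 = 41
C(8) = 1 + C(7) + C(6) = 1 + 41 + 25 = 67
C(9) = 1 + C(8) + C(7) = 1 + 67 + 41 = 109
C(10) = 1 + C(9) + C(8) = 1 + 109 + 67 = 177
C(11) = 1 + C(10) + C(9) = 1 + 177 + 109 = 287
C(12) = 1 + C(11) + C(10) = 1 + 287 + 177 = 465
C(13) = 1 + C(12) + C(11) = 1 + 465 + 287 = 753
C(14) = 1 + C(13) + C(12) = 1 + 753 + 465 = 1219
C(15) = 1 + C(14) + C(13) = 1 + 1219 + 753 = 1973

1973


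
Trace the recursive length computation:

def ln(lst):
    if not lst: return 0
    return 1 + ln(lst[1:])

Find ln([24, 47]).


ln([24, 47]) = 1 + ln([47])
ln([47]) = 1 + ln([])
ln([]) = 0  (base case)
Unwinding: 1 + 1 + 0 = 2

2


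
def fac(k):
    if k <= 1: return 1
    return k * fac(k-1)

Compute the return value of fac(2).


fac(2)
= 2 * fac(1)
= 2 * 1
= 2

2


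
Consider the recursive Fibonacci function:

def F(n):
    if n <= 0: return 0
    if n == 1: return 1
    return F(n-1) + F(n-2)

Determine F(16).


Computing F(16) bottom-up:
F(0) = 0
F(1) = 1
F(2) = F(1) + F(0) = 1 + 0 = 1
F(3) = F(2) + F(1) = 1 + 1 = 2
F(4) = F(3) + F(2) = 2 + 1 = 3
F(5) = F(4) + F(3) = 3 + 2 = 5
F(6) = F(5) + F(4) = 5 + 3 = 8
F(7) = F(6) + F(5) = 8 + 5 = 13
F(8) = F(7) + F(6) = 13 + 8 = 21
F(9) = F(8) + F(7) = 21 + 13 = 34
F(10) = F(9) + F(8) = 34 + 21 = 55
F(11) = F(10) + F(9) = 55 + 34 = 89
F(12) = F(11) + F(10) = 89 + 55 = 144
F(13) = F(12) + F(11) = 144 + 89 = 233
F(14) = F(13) + F(12) = 233 + 144 = 377
F(15) = F(14) + F(13) = 377 + 233 = 610
F(16) = F(15) + F(14) = 610 + 377 = 987

987


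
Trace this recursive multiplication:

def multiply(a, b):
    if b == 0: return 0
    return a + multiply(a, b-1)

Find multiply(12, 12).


multiply(12, 12) = 12 + multiply(12, 11)
multiply(12, 11) = 12 + multiply(12, 10)
multiply(12, 10) = 12 + multiply(12, 9)
multiply(12, 9) = 12 + multiply(12, 8)
multiply(12, 8) = 12 + multiply(12, 7)
multiply(12, 7) = 12 + multiply(12, 6)
multiply(12, 6) = 12 + multiply(12, 5)
multiply(12, 5) = 12 + multiply(12, 4)
multiply(12, 4) = 12 + multiply(12, 3)
multiply(12, 3) = 12 + multiply(12, 2)
multiply(12, 2) = 12 + multiply(12, 1)
multiply(12, 1) = 12 + multiply(12, 0)
multiply(12, 0) = 0  (base case)
Total: 12 + 12 + 12 + 12 + 12 + 12 + 12 + 12 + 12 + 12 + 12 + 12 + 0 = 144

144


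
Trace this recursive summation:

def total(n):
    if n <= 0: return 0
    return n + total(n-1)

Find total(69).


total(69)
= 69 + 68 + 67 + 66 + 65 + 64 + 63 + 62 + 61 + 60 + 59 + 58 + 57 + 56 + 55 + 54 + 53 + 52 + 51 + 50 + 49 + 48 + 47 + 46 + 45 + 44 + 43 + 42 + 41 + 40 + 39 + 38 + 37 + 36 + 35 + 34 + 33 + 32 + 31 + 30 + 29 + 28 + 27 + 26 + 25 + 24 + 23 + 22 + 21 + 20 + 19 + 18 + 17 + 16 + 15 + 14 + 13 + 12 + 11 + 10 + 9 + 8 + 7 + 6 + 5 + 4 + 3 + 2 + 1 + total(0)
= 69 + 68 + 67 + 66 + 65 + 64 + 63 + 62 + 61 + 60 + 59 + 58 + 57 + 56 + 55 + 54 + 53 + 52 + 51 + 50 + 49 + 48 + 47 + 46 + 45 + 44 + 43 + 42 + 41 + 40 + 39 + 38 + 37 + 36 + 35 + 34 + 33 + 32 + 31 + 30 + 29 + 28 + 27 + 26 + 25 + 24 + 23 + 22 + 21 + 20 + 19 + 18 + 17 + 16 + 15 + 14 + 13 + 12 + 11 + 10 + 9 + 8 + 7 + 6 + 5 + 4 + 3 + 2 + 1 + 0
= 2415

2415


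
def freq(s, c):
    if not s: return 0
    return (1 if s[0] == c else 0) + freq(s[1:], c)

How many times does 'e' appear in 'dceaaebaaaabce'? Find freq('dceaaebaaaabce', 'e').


s[0]='d' != 'e' -> 0
s[0]='c' != 'e' -> 0
s[0]='e' == 'e' -> 1
s[0]='a' != 'e' -> 0
s[0]='a' != 'e' -> 0
s[0]='e' == 'e' -> 1
s[0]='b' != 'e' -> 0
s[0]='a' != 'e' -> 0
s[0]='a' != 'e' -> 0
s[0]='a' != 'e' -> 0
s[0]='a' != 'e' -> 0
s[0]='b' != 'e' -> 0
s[0]='c' != 'e' -> 0
s[0]='e' == 'e' -> 1
Sum: 0 + 0 + 1 + 0 + 0 + 1 + 0 + 0 + 0 + 0 + 0 + 0 + 0 + 1 = 3

3


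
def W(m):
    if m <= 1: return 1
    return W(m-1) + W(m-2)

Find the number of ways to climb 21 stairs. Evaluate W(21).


Building up from base cases:
W(0) = 1
W(1) = 1
W(2) = W(1) + W(0) = 1 + 1 = 2
W(3) = W(2) + W(1) = 2 + 1 = 3
W(4) = W(3) + W(2) = 3 + 2 = 5
W(5) = W(4) + W(3) = 5 + 3 = 8
W(6) = W(5) + W(4) = 8 + 5 = 13
W(7) = W(6) + W(5) = 13 + 8 = 21
W(8) = W(7) + W(6) = 21 + 13 = 34
W(9) = W(8) + W(7) = 34 + 21 = 55
W(10) = W(9) + W(8) = 55 + 34 = 89
W(11) = W(10) + W(9) = 89 + 55 = 144
W(12) = W(11) + W(10) = 144 + 89 = 233
W(13) = W(12) + W(11) = 233 + 144 = 377
W(14) = W(13) + W(12) = 377 + 233 = 610
W(15) = W(14) + W(13) = 610 + 377 = 987
W(16) = W(15) + W(14) = 987 + 610 = 1597
W(17) = W(16) + W(15) = 1597 + 987 = 2584
W(18) = W(17) + W(16) = 2584 + 1597 = 4181
W(19) = W(18) + W(17) = 4181 + 2584 = 6765
W(20) = W(19) + W(18) = 6765 + 4181 = 10946
W(21) = W(20) + W(19) = 10946 + 6765 = 17711

17711


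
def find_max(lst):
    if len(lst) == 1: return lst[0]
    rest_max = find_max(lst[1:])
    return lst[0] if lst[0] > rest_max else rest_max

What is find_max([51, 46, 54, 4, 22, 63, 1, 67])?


find_max([51, 46, 54, 4, 22, 63, 1, 67]): compare 51 with find_max([46, 54, 4, 22, 63, 1, 67])
find_max([46, 54, 4, 22, 63, 1, 67]): compare 46 with find_max([54, 4, 22, 63, 1, 67])
find_max([54, 4, 22, 63, 1, 67]): compare 54 with find_max([4, 22, 63, 1, 67])
find_max([4, 22, 63, 1, 67]): compare 4 with find_max([22, 63, 1, 67])
find_max([22, 63, 1, 67]): compare 22 with find_max([63, 1, 67])
find_max([63, 1, 67]): compare 63 with find_max([1, 67])
find_max([1, 67]): compare 1 with find_max([67])
find_max([67]) = 67  (base case)
Compare 1 with 67 -> 67
Compare 63 with 67 -> 67
Compare 22 with 67 -> 67
Compare 4 with 67 -> 67
Compare 54 with 67 -> 67
Compare 46 with 67 -> 67
Compare 51 with 67 -> 67

67


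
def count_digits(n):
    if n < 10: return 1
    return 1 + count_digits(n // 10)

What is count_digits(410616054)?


count_digits(410616054) = 1 + count_digits(41061605)
count_digits(41061605) = 1 + count_digits(4106160)
count_digits(4106160) = 1 + count_digits(410616)
count_digits(410616) = 1 + count_digits(41061)
count_digits(41061) = 1 + count_digits(4106)
count_digits(4106) = 1 + count_digits(410)
count_digits(410) = 1 + count_digits(41)
count_digits(41) = 1 + count_digits(4)
count_digits(4) = 1  (base case: 4 < 10)
Unwinding: 1 + 1 + 1 + 1 + 1 + 1 + 1 + 1 + 1 = 9

9


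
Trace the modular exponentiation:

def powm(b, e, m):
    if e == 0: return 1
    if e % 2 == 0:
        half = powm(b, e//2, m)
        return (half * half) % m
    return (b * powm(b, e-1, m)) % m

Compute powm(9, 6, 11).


powm(9, 6, 11): e is even, compute powm(9, 3, 11)
  powm(9, 3, 11): e is odd, compute powm(9, 2, 11)
    powm(9, 2, 11): e is even, compute powm(9, 1, 11)
      powm(9, 1, 11): e is odd, compute powm(9, 0, 11)
        powm(9, 0, 11) = 1
      (9 * 1) % 11 = 9
    half=9, (9*9) % 11 = 4
  (9 * 4) % 11 = 3
half=3, (3*3) % 11 = 9

9


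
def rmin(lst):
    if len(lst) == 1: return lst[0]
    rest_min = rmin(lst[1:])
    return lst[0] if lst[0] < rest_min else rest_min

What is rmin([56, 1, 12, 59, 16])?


rmin([56, 1, 12, 59, 16]): compare 56 with rmin([1, 12, 59, 16])
rmin([1, 12, 59, 16]): compare 1 with rmin([12, 59, 16])
rmin([12, 59, 16]): compare 12 with rmin([59, 16])
rmin([59, 16]): compare 59 with rmin([16])
rmin([16]) = 16  (base case)
Compare 59 with 16 -> 16
Compare 12 with 16 -> 12
Compare 1 with 12 -> 1
Compare 56 with 1 -> 1

1


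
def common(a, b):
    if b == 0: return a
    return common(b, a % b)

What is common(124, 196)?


common(124, 196) = common(196, 124)
common(196, 124) = common(124, 72)
common(124, 72) = common(72, 52)
common(72, 52) = common(52, 20)
common(52, 20) = common(20, 12)
common(20, 12) = common(12, 8)
common(12, 8) = common(8, 4)
common(8, 4) = common(4, 0)
common(4, 0) = 4  (base case)

4


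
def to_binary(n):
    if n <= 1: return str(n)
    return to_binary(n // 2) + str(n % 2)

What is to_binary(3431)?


to_binary(3431) = to_binary(1715) + '1'
to_binary(1715) = to_binary(857) + '1'
to_binary(857) = to_binary(428) + '1'
to_binary(428) = to_binary(214) + '0'
to_binary(214) = to_binary(107) + '0'
to_binary(107) = to_binary(53) + '1'
to_binary(53) = to_binary(26) + '1'
to_binary(26) = to_binary(13) + '0'
to_binary(13) = to_binary(6) + '1'
to_binary(6) = to_binary(3) + '0'
to_binary(3) = to_binary(1) + '1'
to_binary(1) = '1'  (base case)
Concatenating: '1' + '1' + '0' + '1' + '0' + '1' + '1' + '0' + '0' + '1' + '1' + '1' = '110101100111'

110101100111


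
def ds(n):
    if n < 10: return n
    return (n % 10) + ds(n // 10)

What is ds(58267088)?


ds(58267088) = 8 + ds(5826708)
ds(5826708) = 8 + ds(582670)
ds(582670) = 0 + ds(58267)
ds(58267) = 7 + ds(5826)
ds(5826) = 6 + ds(582)
ds(582) = 2 + ds(58)
ds(58) = 8 + ds(5)
ds(5) = 5  (base case)
Total: 8 + 8 + 0 + 7 + 6 + 2 + 8 + 5 = 44

44


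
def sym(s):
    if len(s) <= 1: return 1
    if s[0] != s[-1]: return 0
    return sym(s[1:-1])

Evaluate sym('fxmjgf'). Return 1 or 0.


sym('fxmjgf'): s[0]='f' == s[-1]='f' -> check sym('xmjg')
sym('xmjg'): s[0]='x' != s[-1]='g' -> return 0
Result: 0 (not a palindrome)

0


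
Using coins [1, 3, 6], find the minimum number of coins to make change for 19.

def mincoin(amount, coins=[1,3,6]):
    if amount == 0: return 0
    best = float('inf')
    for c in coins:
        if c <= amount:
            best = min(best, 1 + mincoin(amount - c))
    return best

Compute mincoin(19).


Building up with DP:
mincoin(0) = 0
mincoin(1) = min(1+mincoin(0)=1+0=1) = 1
mincoin(2) = min(1+mincoin(1)=1+1=2) = 2
mincoin(3) = min(1+mincoin(2)=1+2=3, 1+mincoin(0)=1+0=1) = 1
mincoin(4) = min(1+mincoin(3)=1+1=2, 1+mincoin(1)=1+1=2) = 2
mincoin(5) = min(1+mincoin(4)=1+2=3, 1+mincoin(2)=1+2=3) = 3
mincoin(6) = min(1+mincoin(5)=1+3=4, 1+mincoin(3)=1+1=2, 1+mincoin(0)=1+0=1) = 1
mincoin(7) = min(1+mincoin(6)=1+1=2, 1+mincoin(4)=1+2=3, 1+mincoin(1)=1+1=2) = 2
mincoin(8) = min(1+mincoin(7)=1+2=3, 1+mincoin(5)=1+3=4, 1+mincoin(2)=1+2=3) = 3
mincoin(9) = min(1+mincoin(8)=1+3=4, 1+mincoin(6)=1+1=2, 1+mincoin(3)=1+1=2) = 2
mincoin(10) = min(1+mincoin(9)=1+2=3, 1+mincoin(7)=1+2=3, 1+mincoin(4)=1+2=3) = 3
mincoin(11) = min(1+mincoin(10)=1+3=4, 1+mincoin(8)=1+3=4, 1+mincoin(5)=1+3=4) = 4
mincoin(12) = min(1+mincoin(11)=1+4=5, 1+mincoin(9)=1+2=3, 1+mincoin(6)=1+1=2) = 2
mincoin(13) = min(1+mincoin(12)=1+2=3, 1+mincoin(10)=1+3=4, 1+mincoin(7)=1+2=3) = 3
mincoin(14) = min(1+mincoin(13)=1+3=4, 1+mincoin(11)=1+4=5, 1+mincoin(8)=1+3=4) = 4
mincoin(15) = min(1+mincoin(14)=1+4=5, 1+mincoin(12)=1+2=3, 1+mincoin(9)=1+2=3) = 3
mincoin(16) = min(1+mincoin(15)=1+3=4, 1+mincoin(13)=1+3=4, 1+mincoin(10)=1+3=4) = 4
mincoin(17) = min(1+mincoin(16)=1+4=5, 1+mincoin(14)=1+4=5, 1+mincoin(11)=1+4=5) = 5
mincoin(18) = min(1+mincoin(17)=1+5=6, 1+mincoin(15)=1+3=4, 1+mincoin(12)=1+2=3) = 3
mincoin(19) = min(1+mincoin(18)=1+3=4, 1+mincoin(16)=1+4=5, 1+mincoin(13)=1+3=4) = 4

4


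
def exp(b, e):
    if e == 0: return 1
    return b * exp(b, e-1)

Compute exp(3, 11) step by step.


exp(3, 11)
= 3 * exp(3, 10)
= 3 * 3 * exp(3, 9)
= 3 * 3 * 3 * exp(3, 8)
= 3 * 3 * 3 * 3 * exp(3, 7)
= 3 * 3 * 3 * 3 * 3 * exp(3, 6)
= 3 * 3 * 3 * 3 * 3 * 3 * exp(3, 5)
= 3 * 3 * 3 * 3 * 3 * 3 * 3 * exp(3, 4)
= 3 * 3 * 3 * 3 * 3 * 3 * 3 * 3 * exp(3, 3)
= 3 * 3 * 3 * 3 * 3 * 3 * 3 * 3 * 3 * exp(3, 2)
= 3 * 3 * 3 * 3 * 3 * 3 * 3 * 3 * 3 * 3 * exp(3, 1)
= 3 * 3 * 3 * 3 * 3 * 3 * 3 * 3 * 3 * 3 * 3 * exp(3, 0)
= 3 * 3 * 3 * 3 * 3 * 3 * 3 * 3 * 3 * 3 * 3 * 1
= 177147

177147


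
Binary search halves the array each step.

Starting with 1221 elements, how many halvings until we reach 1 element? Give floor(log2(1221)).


1221 / 2 = 610
610 / 2 = 305
305 / 2 = 152
152 / 2 = 76
76 / 2 = 38
38 / 2 = 19
19 / 2 = 9
9 / 2 = 4
4 / 2 = 2
2 / 2 = 1
Reached 1 after 10 halvings

10


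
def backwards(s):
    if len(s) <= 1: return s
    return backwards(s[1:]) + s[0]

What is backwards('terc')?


backwards('terc') = backwards('erc') + 't'
backwards('erc') = backwards('rc') + 'e'
backwards('rc') = backwards('c') + 'r'
backwards('c') = 'c'  (base case)
Concatenating: 'c' + 'r' + 'e' + 't' = 'cret'

cret


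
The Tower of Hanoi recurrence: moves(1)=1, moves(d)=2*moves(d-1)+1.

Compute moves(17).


moves(17) = 2 * moves(16) + 1
moves(16) = 2 * moves(15) + 1
moves(15) = 2 * moves(14) + 1
moves(14) = 2 * moves(13) + 1
moves(13) = 2 * moves(12) + 1
moves(12) = 2 * moves(11) + 1
moves(11) = 2 * moves(10) + 1
moves(10) = 2 * moves(9) + 1
moves(9) = 2 * moves(8) + 1
moves(8) = 2 * moves(7) + 1
moves(7) = 2 * moves(6) + 1
moves(6) = 2 * moves(5) + 1
moves(5) = 2 * moves(4) + 1
moves(4) = 2 * moves(3) + 1
moves(3) = 2 * moves(2) + 1
moves(2) = 2 * moves(1) + 1
moves(1) = 1  (base case)
moves(2) = 2 * 1 + 1 = 3
moves(3) = 2 * 3 + 1 = 7
moves(4) = 2 * 7 + 1 = 15
moves(5) = 2 * 15 + 1 = 31
moves(6) = 2 * 31 + 1 = 63
moves(7) = 2 * 63 + 1 = 127
moves(8) = 2 * 127 + 1 = 255
moves(9) = 2 * 255 + 1 = 511
moves(10) = 2 * 511 + 1 = 1023
moves(11) = 2 * 1023 + 1 = 2047
moves(12) = 2 * 2047 + 1 = 4095
moves(13) = 2 * 4095 + 1 = 8191
moves(14) = 2 * 8191 + 1 = 16383
moves(15) = 2 * 16383 + 1 = 32767
moves(16) = 2 * 32767 + 1 = 65535
moves(17) = 2 * 65535 + 1 = 131071

131071


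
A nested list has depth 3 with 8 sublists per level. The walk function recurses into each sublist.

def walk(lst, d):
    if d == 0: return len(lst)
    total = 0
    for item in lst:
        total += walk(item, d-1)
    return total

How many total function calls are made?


At depth 0 (root): 1 call
At depth 1: each of 1 parents calls walk on 8 children = 8 calls
At depth 2: each of 8 parents calls walk on 8 children = 64 calls
At depth 3: each of 64 parents calls walk on 8 children = 512 calls
Total: 1 + 8 + 64 + 512 = 585

585


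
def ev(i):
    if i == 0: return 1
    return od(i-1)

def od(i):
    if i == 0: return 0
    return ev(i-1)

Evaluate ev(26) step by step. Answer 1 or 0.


ev(26) = od(25)
od(25) = ev(24)
ev(24) = od(23)
od(23) = ev(22)
ev(22) = od(21)
od(21) = ev(20)
ev(20) = od(19)
od(19) = ev(18)
ev(18) = od(17)
od(17) = ev(16)
ev(16) = od(15)
od(15) = ev(14)
ev(14) = od(13)
od(13) = ev(12)
ev(12) = od(11)
od(11) = ev(10)
ev(10) = od(9)
od(9) = ev(8)
ev(8) = od(7)
od(7) = ev(6)
ev(6) = od(5)
od(5) = ev(4)
ev(4) = od(3)
od(3) = ev(2)
ev(2) = od(1)
od(1) = ev(0)
ev(0) = 1  (base case)
Result: 1

1


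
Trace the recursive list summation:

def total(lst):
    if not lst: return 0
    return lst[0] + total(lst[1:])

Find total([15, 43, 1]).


total([15, 43, 1]) = 15 + total([43, 1])
total([43, 1]) = 43 + total([1])
total([1]) = 1 + total([])
total([]) = 0  (base case)
Total: 15 + 43 + 1 + 0 = 59

59


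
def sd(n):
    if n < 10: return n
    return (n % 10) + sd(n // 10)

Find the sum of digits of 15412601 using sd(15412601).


sd(15412601) = 1 + sd(1541260)
sd(1541260) = 0 + sd(154126)
sd(154126) = 6 + sd(15412)
sd(15412) = 2 + sd(1541)
sd(1541) = 1 + sd(154)
sd(154) = 4 + sd(15)
sd(15) = 5 + sd(1)
sd(1) = 1  (base case)
Total: 1 + 0 + 6 + 2 + 1 + 4 + 5 + 1 = 20

20


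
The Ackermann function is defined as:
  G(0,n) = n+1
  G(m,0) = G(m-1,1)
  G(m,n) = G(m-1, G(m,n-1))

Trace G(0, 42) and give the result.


G(0, 42) = 43
Result: G(0, 42) = 43

43


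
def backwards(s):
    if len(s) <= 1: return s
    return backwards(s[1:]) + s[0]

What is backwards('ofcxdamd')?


backwards('ofcxdamd') = backwards('fcxdamd') + 'o'
backwards('fcxdamd') = backwards('cxdamd') + 'f'
backwards('cxdamd') = backwards('xdamd') + 'c'
backwards('xdamd') = backwards('damd') + 'x'
backwards('damd') = backwards('amd') + 'd'
backwards('amd') = backwards('md') + 'a'
backwards('md') = backwards('d') + 'm'
backwards('d') = 'd'  (base case)
Concatenating: 'd' + 'm' + 'a' + 'd' + 'x' + 'c' + 'f' + 'o' = 'dmadxcfo'

dmadxcfo


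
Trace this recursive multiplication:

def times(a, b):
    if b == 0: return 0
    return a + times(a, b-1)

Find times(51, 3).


times(51, 3) = 51 + times(51, 2)
times(51, 2) = 51 + times(51, 1)
times(51, 1) = 51 + times(51, 0)
times(51, 0) = 0  (base case)
Total: 51 + 51 + 51 + 0 = 153

153


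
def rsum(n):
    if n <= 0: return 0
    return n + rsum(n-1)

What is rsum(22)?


rsum(22)
= 22 + 21 + 20 + 19 + 18 + 17 + 16 + 15 + 14 + 13 + 12 + 11 + 10 + 9 + 8 + 7 + 6 + 5 + 4 + 3 + 2 + 1 + rsum(0)
= 22 + 21 + 20 + 19 + 18 + 17 + 16 + 15 + 14 + 13 + 12 + 11 + 10 + 9 + 8 + 7 + 6 + 5 + 4 + 3 + 2 + 1 + 0
= 253

253


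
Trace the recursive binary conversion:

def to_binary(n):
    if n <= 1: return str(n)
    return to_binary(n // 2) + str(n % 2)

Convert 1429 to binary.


to_binary(1429) = to_binary(714) + '1'
to_binary(714) = to_binary(357) + '0'
to_binary(357) = to_binary(178) + '1'
to_binary(178) = to_binary(89) + '0'
to_binary(89) = to_binary(44) + '1'
to_binary(44) = to_binary(22) + '0'
to_binary(22) = to_binary(11) + '0'
to_binary(11) = to_binary(5) + '1'
to_binary(5) = to_binary(2) + '1'
to_binary(2) = to_binary(1) + '0'
to_binary(1) = '1'  (base case)
Concatenating: '1' + '0' + '1' + '1' + '0' + '0' + '1' + '0' + '1' + '0' + '1' = '10110010101'

10110010101


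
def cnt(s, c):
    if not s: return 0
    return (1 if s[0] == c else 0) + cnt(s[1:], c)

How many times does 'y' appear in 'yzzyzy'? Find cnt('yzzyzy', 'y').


s[0]='y' == 'y' -> 1
s[0]='z' != 'y' -> 0
s[0]='z' != 'y' -> 0
s[0]='y' == 'y' -> 1
s[0]='z' != 'y' -> 0
s[0]='y' == 'y' -> 1
Sum: 1 + 0 + 0 + 1 + 0 + 1 = 3

3


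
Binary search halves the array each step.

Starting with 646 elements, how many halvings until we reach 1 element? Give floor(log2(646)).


646 / 2 = 323
323 / 2 = 161
161 / 2 = 80
80 / 2 = 40
40 / 2 = 20
20 / 2 = 10
10 / 2 = 5
5 / 2 = 2
2 / 2 = 1
Reached 1 after 9 halvings

9


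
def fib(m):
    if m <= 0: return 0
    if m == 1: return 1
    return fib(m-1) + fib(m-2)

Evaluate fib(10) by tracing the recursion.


Computing fib(10) bottom-up:
fib(0) = 0
fib(1) = 1
fib(2) = fib(1) + fib(0) = 1 + 0 = 1
fib(3) = fib(2) + fib(1) = 1 + 1 = 2
fib(4) = fib(3) + fib(2) = 2 + 1 = 3
fib(5) = fib(4) + fib(3) = 3 + 2 = 5
fib(6) = fib(5) + fib(4) = 5 + 3 = 8
fib(7) = fib(6) + fib(5) = 8 + 5 = 13
fib(8) = fib(7) + fib(6) = 13 + 8 = 21
fib(9) = fib(8) + fib(7) = 21 + 13 = 34
fib(10) = fib(9) + fib(8) = 34 + 21 = 55

55


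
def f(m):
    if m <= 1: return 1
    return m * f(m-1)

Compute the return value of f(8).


f(8)
= 8 * f(7)
= 8 * 7 * f(6)
= 8 * 7 * 6 * f(5)
= 8 * 7 * 6 * 5 * f(4)
= 8 * 7 * 6 * 5 * 4 * f(3)
= 8 * 7 * 6 * 5 * 4 * 3 * f(2)
= 8 * 7 * 6 * 5 * 4 * 3 * 2 * f(1)
= 8 * 7 * 6 * 5 * 4 * 3 * 2 * 1
= 40320

40320


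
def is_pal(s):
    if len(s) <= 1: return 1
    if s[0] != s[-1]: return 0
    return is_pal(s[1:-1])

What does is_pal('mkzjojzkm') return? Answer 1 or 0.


is_pal('mkzjojzkm'): s[0]='m' == s[-1]='m' -> check is_pal('kzjojzk')
is_pal('kzjojzk'): s[0]='k' == s[-1]='k' -> check is_pal('zjojz')
is_pal('zjojz'): s[0]='z' == s[-1]='z' -> check is_pal('joj')
is_pal('joj'): s[0]='j' == s[-1]='j' -> check is_pal('o')
is_pal('o'): len <= 1 -> return 1  (base case)
Result: 1 (palindrome)

1


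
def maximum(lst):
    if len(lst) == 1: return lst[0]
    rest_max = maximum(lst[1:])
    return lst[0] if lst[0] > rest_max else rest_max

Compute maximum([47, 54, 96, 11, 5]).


maximum([47, 54, 96, 11, 5]): compare 47 with maximum([54, 96, 11, 5])
maximum([54, 96, 11, 5]): compare 54 with maximum([96, 11, 5])
maximum([96, 11, 5]): compare 96 with maximum([11, 5])
maximum([11, 5]): compare 11 with maximum([5])
maximum([5]) = 5  (base case)
Compare 11 with 5 -> 11
Compare 96 with 11 -> 96
Compare 54 with 96 -> 96
Compare 47 with 96 -> 96

96


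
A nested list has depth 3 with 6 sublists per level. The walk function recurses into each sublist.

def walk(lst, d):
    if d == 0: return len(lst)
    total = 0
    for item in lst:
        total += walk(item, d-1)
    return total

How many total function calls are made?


At depth 0 (root): 1 call
At depth 1: each of 1 parents calls walk on 6 children = 6 calls
At depth 2: each of 6 parents calls walk on 6 children = 36 calls
At depth 3: each of 36 parents calls walk on 6 children = 216 calls
Total: 1 + 6 + 36 + 216 = 259

259


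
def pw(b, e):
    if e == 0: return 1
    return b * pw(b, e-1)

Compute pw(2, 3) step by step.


pw(2, 3)
= 2 * pw(2, 2)
= 2 * 2 * pw(2, 1)
= 2 * 2 * 2 * pw(2, 0)
= 2 * 2 * 2 * 1
= 8

8


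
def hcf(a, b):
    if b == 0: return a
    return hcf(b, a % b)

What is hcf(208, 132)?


hcf(208, 132) = hcf(132, 76)
hcf(132, 76) = hcf(76, 56)
hcf(76, 56) = hcf(56, 20)
hcf(56, 20) = hcf(20, 16)
hcf(20, 16) = hcf(16, 4)
hcf(16, 4) = hcf(4, 0)
hcf(4, 0) = 4  (base case)

4


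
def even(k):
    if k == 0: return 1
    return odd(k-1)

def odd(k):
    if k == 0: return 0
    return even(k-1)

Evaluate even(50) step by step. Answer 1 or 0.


even(50) = odd(49)
odd(49) = even(48)
even(48) = odd(47)
odd(47) = even(46)
even(46) = odd(45)
odd(45) = even(44)
even(44) = odd(43)
odd(43) = even(42)
even(42) = odd(41)
odd(41) = even(40)
even(40) = odd(39)
odd(39) = even(38)
even(38) = odd(37)
odd(37) = even(36)
even(36) = odd(35)
odd(35) = even(34)
even(34) = odd(33)
odd(33) = even(32)
even(32) = odd(31)
odd(31) = even(30)
even(30) = odd(29)
odd(29) = even(28)
even(28) = odd(27)
odd(27) = even(26)
even(26) = odd(25)
odd(25) = even(24)
even(24) = odd(23)
odd(23) = even(22)
even(22) = odd(21)
odd(21) = even(20)
even(20) = odd(19)
odd(19) = even(18)
even(18) = odd(17)
odd(17) = even(16)
even(16) = odd(15)
odd(15) = even(14)
even(14) = odd(13)
odd(13) = even(12)
even(12) = odd(11)
odd(11) = even(10)
even(10) = odd(9)
odd(9) = even(8)
even(8) = odd(7)
odd(7) = even(6)
even(6) = odd(5)
odd(5) = even(4)
even(4) = odd(3)
odd(3) = even(2)
even(2) = odd(1)
odd(1) = even(0)
even(0) = 1  (base case)
Result: 1

1


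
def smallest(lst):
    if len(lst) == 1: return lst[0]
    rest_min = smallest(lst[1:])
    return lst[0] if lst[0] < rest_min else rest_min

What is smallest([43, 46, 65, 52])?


smallest([43, 46, 65, 52]): compare 43 with smallest([46, 65, 52])
smallest([46, 65, 52]): compare 46 with smallest([65, 52])
smallest([65, 52]): compare 65 with smallest([52])
smallest([52]) = 52  (base case)
Compare 65 with 52 -> 52
Compare 46 with 52 -> 46
Compare 43 with 46 -> 43

43


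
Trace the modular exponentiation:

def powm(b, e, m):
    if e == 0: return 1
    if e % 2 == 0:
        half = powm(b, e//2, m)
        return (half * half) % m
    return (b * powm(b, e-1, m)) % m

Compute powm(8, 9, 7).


powm(8, 9, 7): e is odd, compute powm(8, 8, 7)
  powm(8, 8, 7): e is even, compute powm(8, 4, 7)
    powm(8, 4, 7): e is even, compute powm(8, 2, 7)
      powm(8, 2, 7): e is even, compute powm(8, 1, 7)
        powm(8, 1, 7): e is odd, compute powm(8, 0, 7)
          powm(8, 0, 7) = 1
        (8 * 1) % 7 = 1
      half=1, (1*1) % 7 = 1
    half=1, (1*1) % 7 = 1
  half=1, (1*1) % 7 = 1
(8 * 1) % 7 = 1

1


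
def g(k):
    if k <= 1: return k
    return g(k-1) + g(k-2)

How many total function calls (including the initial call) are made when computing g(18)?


Let C(n) = total calls for g(n)
C(0) = 1, C(1) = 1
C(2) = 1 + C(1) + C(0) = 1 + 1 + 1 = 3
C(3) = 1 + C(2) + C(1) = 1 + 3 + 1 = 5
C(4) = 1 + C(3) + C(2) = 1 + 5 + 3 = 9
C(5) = 1 + C(4) + C(3) = 1 + 9 + 5 = 15
C(6) = 1 + C(5) + C(4) = 1 + 15 + 9 = 25
C(7) = 1 + C(6) + C(5) = 1 + 25 + 15 = 41
C(8) = 1 + C(7) + C(6) = 1 + 41 + 25 = 67
C(9) = 1 + C(8) + C(7) = 1 + 67 + 41 = 109
C(10) = 1 + C(9) + C(8) = 1 + 109 + 67 = 177
C(11) = 1 + C(10) + C(9) = 1 + 177 + 109 = 287
C(12) = 1 + C(11) + C(10) = 1 + 287 + 177 = 465
C(13) = 1 + C(12) + C(11) = 1 + 465 + 287 = 753
C(14) = 1 + C(13) + C(12) = 1 + 753 + 465 = 1219
C(15) = 1 + C(14) + C(13) = 1 + 1219 + 753 = 1973
C(16) = 1 + C(15) + C(14) = 1 + 1973 + 1219 = 3193
C(17) = 1 + C(16) + C(15) = 1 + 3193 + 1973 = 5167
C(18) = 1 + C(17) + C(16) = 1 + 5167 + 3193 = 8361

8361


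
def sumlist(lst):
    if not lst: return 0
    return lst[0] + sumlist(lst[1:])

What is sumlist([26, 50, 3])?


sumlist([26, 50, 3]) = 26 + sumlist([50, 3])
sumlist([50, 3]) = 50 + sumlist([3])
sumlist([3]) = 3 + sumlist([])
sumlist([]) = 0  (base case)
Total: 26 + 50 + 3 + 0 = 79

79


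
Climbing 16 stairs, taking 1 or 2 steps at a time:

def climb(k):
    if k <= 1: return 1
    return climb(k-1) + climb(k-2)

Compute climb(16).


Building up from base cases:
climb(0) = 1
climb(1) = 1
climb(2) = climb(1) + climb(0) = 1 + 1 = 2
climb(3) = climb(2) + climb(1) = 2 + 1 = 3
climb(4) = climb(3) + climb(2) = 3 + 2 = 5
climb(5) = climb(4) + climb(3) = 5 + 3 = 8
climb(6) = climb(5) + climb(4) = 8 + 5 = 13
climb(7) = climb(6) + climb(5) = 13 + 8 = 21
climb(8) = climb(7) + climb(6) = 21 + 13 = 34
climb(9) = climb(8) + climb(7) = 34 + 21 = 55
climb(10) = climb(9) + climb(8) = 55 + 34 = 89
climb(11) = climb(10) + climb(9) = 89 + 55 = 144
climb(12) = climb(11) + climb(10) = 144 + 89 = 233
climb(13) = climb(12) + climb(11) = 233 + 144 = 377
climb(14) = climb(13) + climb(12) = 377 + 233 = 610
climb(15) = climb(14) + climb(13) = 610 + 377 = 987
climb(16) = climb(15) + climb(14) = 987 + 610 = 1597

1597


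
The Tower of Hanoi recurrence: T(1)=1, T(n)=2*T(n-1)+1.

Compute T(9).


T(9) = 2 * T(8) + 1
T(8) = 2 * T(7) + 1
T(7) = 2 * T(6) + 1
T(6) = 2 * T(5) + 1
T(5) = 2 * T(4) + 1
T(4) = 2 * T(3) + 1
T(3) = 2 * T(2) + 1
T(2) = 2 * T(1) + 1
T(1) = 1  (base case)
T(2) = 2 * 1 + 1 = 3
T(3) = 2 * 3 + 1 = 7
T(4) = 2 * 7 + 1 = 15
T(5) = 2 * 15 + 1 = 31
T(6) = 2 * 31 + 1 = 63
T(7) = 2 * 63 + 1 = 127
T(8) = 2 * 127 + 1 = 255
T(9) = 2 * 255 + 1 = 511

511


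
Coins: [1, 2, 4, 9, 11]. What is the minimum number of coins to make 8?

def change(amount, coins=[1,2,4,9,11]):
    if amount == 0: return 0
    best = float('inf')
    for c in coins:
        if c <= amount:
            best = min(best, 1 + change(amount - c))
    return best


Building up with DP:
change(0) = 0
change(1) = min(1+change(0)=1+0=1) = 1
change(2) = min(1+change(1)=1+1=2, 1+change(0)=1+0=1) = 1
change(3) = min(1+change(2)=1+1=2, 1+change(1)=1+1=2) = 2
change(4) = min(1+change(3)=1+2=3, 1+change(2)=1+1=2, 1+change(0)=1+0=1) = 1
change(5) = min(1+change(4)=1+1=2, 1+change(3)=1+2=3, 1+change(1)=1+1=2) = 2
change(6) = min(1+change(5)=1+2=3, 1+change(4)=1+1=2, 1+change(2)=1+1=2) = 2
change(7) = min(1+change(6)=1+2=3, 1+change(5)=1+2=3, 1+change(3)=1+2=3) = 3
change(8) = min(1+change(7)=1+3=4, 1+change(6)=1+2=3, 1+change(4)=1+1=2) = 2

2
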